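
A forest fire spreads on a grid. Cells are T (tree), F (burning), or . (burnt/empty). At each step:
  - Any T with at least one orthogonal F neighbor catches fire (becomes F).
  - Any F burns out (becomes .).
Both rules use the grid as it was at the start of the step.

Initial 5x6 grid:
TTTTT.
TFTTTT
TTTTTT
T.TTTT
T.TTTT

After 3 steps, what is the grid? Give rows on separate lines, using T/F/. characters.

Step 1: 4 trees catch fire, 1 burn out
  TFTTT.
  F.FTTT
  TFTTTT
  T.TTTT
  T.TTTT
Step 2: 5 trees catch fire, 4 burn out
  F.FTT.
  ...FTT
  F.FTTT
  T.TTTT
  T.TTTT
Step 3: 5 trees catch fire, 5 burn out
  ...FT.
  ....FT
  ...FTT
  F.FTTT
  T.TTTT

...FT.
....FT
...FTT
F.FTTT
T.TTTT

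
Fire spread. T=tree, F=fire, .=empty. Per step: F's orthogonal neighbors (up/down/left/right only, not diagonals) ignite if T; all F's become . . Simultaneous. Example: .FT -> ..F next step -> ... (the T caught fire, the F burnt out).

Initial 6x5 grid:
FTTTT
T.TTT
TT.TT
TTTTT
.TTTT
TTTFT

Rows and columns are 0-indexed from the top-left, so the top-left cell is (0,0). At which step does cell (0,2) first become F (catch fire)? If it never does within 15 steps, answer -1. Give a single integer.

Step 1: cell (0,2)='T' (+5 fires, +2 burnt)
Step 2: cell (0,2)='F' (+6 fires, +5 burnt)
  -> target ignites at step 2
Step 3: cell (0,2)='.' (+9 fires, +6 burnt)
Step 4: cell (0,2)='.' (+4 fires, +9 burnt)
Step 5: cell (0,2)='.' (+1 fires, +4 burnt)
Step 6: cell (0,2)='.' (+0 fires, +1 burnt)
  fire out at step 6

2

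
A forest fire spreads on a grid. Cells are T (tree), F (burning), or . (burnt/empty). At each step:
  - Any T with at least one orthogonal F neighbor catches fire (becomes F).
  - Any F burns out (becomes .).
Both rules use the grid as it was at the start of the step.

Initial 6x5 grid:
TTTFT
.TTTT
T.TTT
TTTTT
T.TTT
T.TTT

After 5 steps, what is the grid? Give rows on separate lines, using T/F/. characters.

Step 1: 3 trees catch fire, 1 burn out
  TTF.F
  .TTFT
  T.TTT
  TTTTT
  T.TTT
  T.TTT
Step 2: 4 trees catch fire, 3 burn out
  TF...
  .TF.F
  T.TFT
  TTTTT
  T.TTT
  T.TTT
Step 3: 5 trees catch fire, 4 burn out
  F....
  .F...
  T.F.F
  TTTFT
  T.TTT
  T.TTT
Step 4: 3 trees catch fire, 5 burn out
  .....
  .....
  T....
  TTF.F
  T.TFT
  T.TTT
Step 5: 4 trees catch fire, 3 burn out
  .....
  .....
  T....
  TF...
  T.F.F
  T.TFT

.....
.....
T....
TF...
T.F.F
T.TFT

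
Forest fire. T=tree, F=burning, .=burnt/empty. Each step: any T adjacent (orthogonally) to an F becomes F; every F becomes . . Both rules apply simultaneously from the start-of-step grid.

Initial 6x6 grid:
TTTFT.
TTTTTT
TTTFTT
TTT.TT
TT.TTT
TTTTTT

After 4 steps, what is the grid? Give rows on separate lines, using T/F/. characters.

Step 1: 5 trees catch fire, 2 burn out
  TTF.F.
  TTTFTT
  TTF.FT
  TTT.TT
  TT.TTT
  TTTTTT
Step 2: 7 trees catch fire, 5 burn out
  TF....
  TTF.FT
  TF...F
  TTF.FT
  TT.TTT
  TTTTTT
Step 3: 7 trees catch fire, 7 burn out
  F.....
  TF...F
  F.....
  TF...F
  TT.TFT
  TTTTTT
Step 4: 6 trees catch fire, 7 burn out
  ......
  F.....
  ......
  F.....
  TF.F.F
  TTTTFT

......
F.....
......
F.....
TF.F.F
TTTTFT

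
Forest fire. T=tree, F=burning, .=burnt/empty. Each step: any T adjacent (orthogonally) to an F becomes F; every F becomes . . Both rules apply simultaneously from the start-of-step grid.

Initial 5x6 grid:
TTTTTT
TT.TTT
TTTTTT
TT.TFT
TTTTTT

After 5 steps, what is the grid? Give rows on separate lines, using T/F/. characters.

Step 1: 4 trees catch fire, 1 burn out
  TTTTTT
  TT.TTT
  TTTTFT
  TT.F.F
  TTTTFT
Step 2: 5 trees catch fire, 4 burn out
  TTTTTT
  TT.TFT
  TTTF.F
  TT....
  TTTF.F
Step 3: 5 trees catch fire, 5 burn out
  TTTTFT
  TT.F.F
  TTF...
  TT....
  TTF...
Step 4: 4 trees catch fire, 5 burn out
  TTTF.F
  TT....
  TF....
  TT....
  TF....
Step 5: 5 trees catch fire, 4 burn out
  TTF...
  TF....
  F.....
  TF....
  F.....

TTF...
TF....
F.....
TF....
F.....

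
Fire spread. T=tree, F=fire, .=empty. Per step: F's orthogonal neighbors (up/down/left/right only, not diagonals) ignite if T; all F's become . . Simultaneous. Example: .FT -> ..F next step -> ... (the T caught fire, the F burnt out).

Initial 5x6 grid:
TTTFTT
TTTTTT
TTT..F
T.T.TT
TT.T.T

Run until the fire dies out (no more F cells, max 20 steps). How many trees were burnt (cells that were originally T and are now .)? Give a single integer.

Answer: 21

Derivation:
Step 1: +5 fires, +2 burnt (F count now 5)
Step 2: +6 fires, +5 burnt (F count now 6)
Step 3: +3 fires, +6 burnt (F count now 3)
Step 4: +3 fires, +3 burnt (F count now 3)
Step 5: +1 fires, +3 burnt (F count now 1)
Step 6: +1 fires, +1 burnt (F count now 1)
Step 7: +1 fires, +1 burnt (F count now 1)
Step 8: +1 fires, +1 burnt (F count now 1)
Step 9: +0 fires, +1 burnt (F count now 0)
Fire out after step 9
Initially T: 22, now '.': 29
Total burnt (originally-T cells now '.'): 21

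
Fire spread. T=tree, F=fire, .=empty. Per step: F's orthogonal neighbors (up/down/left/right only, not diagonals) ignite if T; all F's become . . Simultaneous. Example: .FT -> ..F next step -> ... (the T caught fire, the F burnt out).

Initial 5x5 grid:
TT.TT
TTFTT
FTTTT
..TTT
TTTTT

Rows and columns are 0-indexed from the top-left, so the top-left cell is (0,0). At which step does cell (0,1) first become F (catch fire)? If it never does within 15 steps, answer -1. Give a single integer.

Step 1: cell (0,1)='T' (+5 fires, +2 burnt)
Step 2: cell (0,1)='F' (+6 fires, +5 burnt)
  -> target ignites at step 2
Step 3: cell (0,1)='.' (+4 fires, +6 burnt)
Step 4: cell (0,1)='.' (+3 fires, +4 burnt)
Step 5: cell (0,1)='.' (+2 fires, +3 burnt)
Step 6: cell (0,1)='.' (+0 fires, +2 burnt)
  fire out at step 6

2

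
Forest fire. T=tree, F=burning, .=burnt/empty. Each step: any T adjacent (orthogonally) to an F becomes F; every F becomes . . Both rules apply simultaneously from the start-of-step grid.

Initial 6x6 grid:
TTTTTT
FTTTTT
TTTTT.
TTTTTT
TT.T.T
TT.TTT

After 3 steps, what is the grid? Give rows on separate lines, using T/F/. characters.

Step 1: 3 trees catch fire, 1 burn out
  FTTTTT
  .FTTTT
  FTTTT.
  TTTTTT
  TT.T.T
  TT.TTT
Step 2: 4 trees catch fire, 3 burn out
  .FTTTT
  ..FTTT
  .FTTT.
  FTTTTT
  TT.T.T
  TT.TTT
Step 3: 5 trees catch fire, 4 burn out
  ..FTTT
  ...FTT
  ..FTT.
  .FTTTT
  FT.T.T
  TT.TTT

..FTTT
...FTT
..FTT.
.FTTTT
FT.T.T
TT.TTT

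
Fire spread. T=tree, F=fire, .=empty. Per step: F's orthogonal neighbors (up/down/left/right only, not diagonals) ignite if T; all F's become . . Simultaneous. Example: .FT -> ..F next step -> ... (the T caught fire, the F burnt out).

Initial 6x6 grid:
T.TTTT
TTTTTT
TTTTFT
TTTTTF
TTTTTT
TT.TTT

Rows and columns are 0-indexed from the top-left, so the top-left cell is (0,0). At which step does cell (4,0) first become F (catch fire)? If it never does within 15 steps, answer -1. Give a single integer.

Step 1: cell (4,0)='T' (+5 fires, +2 burnt)
Step 2: cell (4,0)='T' (+7 fires, +5 burnt)
Step 3: cell (4,0)='T' (+7 fires, +7 burnt)
Step 4: cell (4,0)='T' (+6 fires, +7 burnt)
Step 5: cell (4,0)='T' (+3 fires, +6 burnt)
Step 6: cell (4,0)='F' (+3 fires, +3 burnt)
  -> target ignites at step 6
Step 7: cell (4,0)='.' (+1 fires, +3 burnt)
Step 8: cell (4,0)='.' (+0 fires, +1 burnt)
  fire out at step 8

6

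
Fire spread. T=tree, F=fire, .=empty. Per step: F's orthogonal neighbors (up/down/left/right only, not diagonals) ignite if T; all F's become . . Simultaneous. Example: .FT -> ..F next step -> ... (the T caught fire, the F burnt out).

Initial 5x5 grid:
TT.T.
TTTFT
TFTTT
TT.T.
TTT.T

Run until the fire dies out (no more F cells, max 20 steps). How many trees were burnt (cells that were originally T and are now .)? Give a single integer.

Step 1: +8 fires, +2 burnt (F count now 8)
Step 2: +6 fires, +8 burnt (F count now 6)
Step 3: +3 fires, +6 burnt (F count now 3)
Step 4: +0 fires, +3 burnt (F count now 0)
Fire out after step 4
Initially T: 18, now '.': 24
Total burnt (originally-T cells now '.'): 17

Answer: 17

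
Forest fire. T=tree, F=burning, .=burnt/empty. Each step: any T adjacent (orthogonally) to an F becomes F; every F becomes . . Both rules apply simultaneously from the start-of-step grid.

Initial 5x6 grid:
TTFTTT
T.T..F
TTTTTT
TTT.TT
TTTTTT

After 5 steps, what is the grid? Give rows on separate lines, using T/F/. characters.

Step 1: 5 trees catch fire, 2 burn out
  TF.FTF
  T.F...
  TTTTTF
  TTT.TT
  TTTTTT
Step 2: 5 trees catch fire, 5 burn out
  F...F.
  T.....
  TTFTF.
  TTT.TF
  TTTTTT
Step 3: 6 trees catch fire, 5 burn out
  ......
  F.....
  TF.F..
  TTF.F.
  TTTTTF
Step 4: 4 trees catch fire, 6 burn out
  ......
  ......
  F.....
  TF....
  TTFTF.
Step 5: 3 trees catch fire, 4 burn out
  ......
  ......
  ......
  F.....
  TF.F..

......
......
......
F.....
TF.F..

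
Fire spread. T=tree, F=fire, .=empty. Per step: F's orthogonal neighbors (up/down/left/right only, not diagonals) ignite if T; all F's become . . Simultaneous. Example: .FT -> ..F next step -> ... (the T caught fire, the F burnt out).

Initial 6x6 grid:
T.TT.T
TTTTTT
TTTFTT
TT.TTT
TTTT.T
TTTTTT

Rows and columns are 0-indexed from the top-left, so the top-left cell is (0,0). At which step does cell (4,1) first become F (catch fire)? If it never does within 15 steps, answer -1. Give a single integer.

Step 1: cell (4,1)='T' (+4 fires, +1 burnt)
Step 2: cell (4,1)='T' (+7 fires, +4 burnt)
Step 3: cell (4,1)='T' (+8 fires, +7 burnt)
Step 4: cell (4,1)='F' (+7 fires, +8 burnt)
  -> target ignites at step 4
Step 5: cell (4,1)='.' (+4 fires, +7 burnt)
Step 6: cell (4,1)='.' (+1 fires, +4 burnt)
Step 7: cell (4,1)='.' (+0 fires, +1 burnt)
  fire out at step 7

4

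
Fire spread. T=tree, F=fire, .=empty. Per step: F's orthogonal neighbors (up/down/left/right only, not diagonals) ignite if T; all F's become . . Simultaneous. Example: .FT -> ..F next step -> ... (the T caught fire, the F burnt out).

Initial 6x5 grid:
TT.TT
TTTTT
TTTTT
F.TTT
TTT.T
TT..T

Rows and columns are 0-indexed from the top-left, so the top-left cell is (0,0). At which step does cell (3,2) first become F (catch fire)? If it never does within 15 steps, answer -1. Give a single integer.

Step 1: cell (3,2)='T' (+2 fires, +1 burnt)
Step 2: cell (3,2)='T' (+4 fires, +2 burnt)
Step 3: cell (3,2)='T' (+5 fires, +4 burnt)
Step 4: cell (3,2)='F' (+4 fires, +5 burnt)
  -> target ignites at step 4
Step 5: cell (3,2)='.' (+3 fires, +4 burnt)
Step 6: cell (3,2)='.' (+3 fires, +3 burnt)
Step 7: cell (3,2)='.' (+2 fires, +3 burnt)
Step 8: cell (3,2)='.' (+1 fires, +2 burnt)
Step 9: cell (3,2)='.' (+0 fires, +1 burnt)
  fire out at step 9

4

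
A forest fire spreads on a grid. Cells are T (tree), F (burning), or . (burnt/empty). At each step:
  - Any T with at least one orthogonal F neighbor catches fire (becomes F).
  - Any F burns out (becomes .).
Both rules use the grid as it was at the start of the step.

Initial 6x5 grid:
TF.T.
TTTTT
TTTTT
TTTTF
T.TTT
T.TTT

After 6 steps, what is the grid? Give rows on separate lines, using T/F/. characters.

Step 1: 5 trees catch fire, 2 burn out
  F..T.
  TFTTT
  TTTTF
  TTTF.
  T.TTF
  T.TTT
Step 2: 8 trees catch fire, 5 burn out
  ...T.
  F.FTF
  TFTF.
  TTF..
  T.TF.
  T.TTF
Step 3: 6 trees catch fire, 8 burn out
  ...T.
  ...F.
  F.F..
  TF...
  T.F..
  T.TF.
Step 4: 3 trees catch fire, 6 burn out
  ...F.
  .....
  .....
  F....
  T....
  T.F..
Step 5: 1 trees catch fire, 3 burn out
  .....
  .....
  .....
  .....
  F....
  T....
Step 6: 1 trees catch fire, 1 burn out
  .....
  .....
  .....
  .....
  .....
  F....

.....
.....
.....
.....
.....
F....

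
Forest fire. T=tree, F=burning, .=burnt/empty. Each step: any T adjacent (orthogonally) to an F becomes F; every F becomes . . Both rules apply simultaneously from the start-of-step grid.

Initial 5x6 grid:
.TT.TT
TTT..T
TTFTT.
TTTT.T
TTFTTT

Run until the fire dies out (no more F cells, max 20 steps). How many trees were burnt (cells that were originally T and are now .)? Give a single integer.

Step 1: +6 fires, +2 burnt (F count now 6)
Step 2: +8 fires, +6 burnt (F count now 8)
Step 3: +4 fires, +8 burnt (F count now 4)
Step 4: +1 fires, +4 burnt (F count now 1)
Step 5: +0 fires, +1 burnt (F count now 0)
Fire out after step 5
Initially T: 22, now '.': 27
Total burnt (originally-T cells now '.'): 19

Answer: 19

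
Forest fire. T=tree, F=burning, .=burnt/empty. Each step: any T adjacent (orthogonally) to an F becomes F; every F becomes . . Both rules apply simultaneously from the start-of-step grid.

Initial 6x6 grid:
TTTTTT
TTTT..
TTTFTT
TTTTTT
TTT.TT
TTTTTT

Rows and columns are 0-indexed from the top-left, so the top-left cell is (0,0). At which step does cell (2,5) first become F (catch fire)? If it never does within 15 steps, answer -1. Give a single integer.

Step 1: cell (2,5)='T' (+4 fires, +1 burnt)
Step 2: cell (2,5)='F' (+6 fires, +4 burnt)
  -> target ignites at step 2
Step 3: cell (2,5)='.' (+8 fires, +6 burnt)
Step 4: cell (2,5)='.' (+8 fires, +8 burnt)
Step 5: cell (2,5)='.' (+5 fires, +8 burnt)
Step 6: cell (2,5)='.' (+1 fires, +5 burnt)
Step 7: cell (2,5)='.' (+0 fires, +1 burnt)
  fire out at step 7

2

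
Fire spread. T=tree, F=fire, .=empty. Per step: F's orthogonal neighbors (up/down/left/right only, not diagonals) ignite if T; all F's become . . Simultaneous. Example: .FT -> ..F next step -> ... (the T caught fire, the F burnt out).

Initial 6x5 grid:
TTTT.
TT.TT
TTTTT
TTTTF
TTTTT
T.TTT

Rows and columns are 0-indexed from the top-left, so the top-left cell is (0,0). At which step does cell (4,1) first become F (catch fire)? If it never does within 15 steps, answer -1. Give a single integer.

Step 1: cell (4,1)='T' (+3 fires, +1 burnt)
Step 2: cell (4,1)='T' (+5 fires, +3 burnt)
Step 3: cell (4,1)='T' (+5 fires, +5 burnt)
Step 4: cell (4,1)='F' (+5 fires, +5 burnt)
  -> target ignites at step 4
Step 5: cell (4,1)='.' (+4 fires, +5 burnt)
Step 6: cell (4,1)='.' (+3 fires, +4 burnt)
Step 7: cell (4,1)='.' (+1 fires, +3 burnt)
Step 8: cell (4,1)='.' (+0 fires, +1 burnt)
  fire out at step 8

4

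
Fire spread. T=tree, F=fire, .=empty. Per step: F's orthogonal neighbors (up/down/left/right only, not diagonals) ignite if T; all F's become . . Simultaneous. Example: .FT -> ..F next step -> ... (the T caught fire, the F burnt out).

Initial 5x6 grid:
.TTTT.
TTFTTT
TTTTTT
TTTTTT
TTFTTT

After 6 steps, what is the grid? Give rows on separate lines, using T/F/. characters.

Step 1: 7 trees catch fire, 2 burn out
  .TFTT.
  TF.FTT
  TTFTTT
  TTFTTT
  TF.FTT
Step 2: 10 trees catch fire, 7 burn out
  .F.FT.
  F...FT
  TF.FTT
  TF.FTT
  F...FT
Step 3: 7 trees catch fire, 10 burn out
  ....F.
  .....F
  F...FT
  F...FT
  .....F
Step 4: 2 trees catch fire, 7 burn out
  ......
  ......
  .....F
  .....F
  ......
Step 5: 0 trees catch fire, 2 burn out
  ......
  ......
  ......
  ......
  ......
Step 6: 0 trees catch fire, 0 burn out
  ......
  ......
  ......
  ......
  ......

......
......
......
......
......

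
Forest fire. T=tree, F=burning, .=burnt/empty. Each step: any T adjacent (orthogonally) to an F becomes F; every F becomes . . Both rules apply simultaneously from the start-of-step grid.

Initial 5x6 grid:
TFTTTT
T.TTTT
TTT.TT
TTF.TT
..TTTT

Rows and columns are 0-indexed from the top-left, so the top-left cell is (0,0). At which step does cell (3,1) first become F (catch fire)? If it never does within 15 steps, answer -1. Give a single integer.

Step 1: cell (3,1)='F' (+5 fires, +2 burnt)
  -> target ignites at step 1
Step 2: cell (3,1)='.' (+6 fires, +5 burnt)
Step 3: cell (3,1)='.' (+4 fires, +6 burnt)
Step 4: cell (3,1)='.' (+4 fires, +4 burnt)
Step 5: cell (3,1)='.' (+3 fires, +4 burnt)
Step 6: cell (3,1)='.' (+1 fires, +3 burnt)
Step 7: cell (3,1)='.' (+0 fires, +1 burnt)
  fire out at step 7

1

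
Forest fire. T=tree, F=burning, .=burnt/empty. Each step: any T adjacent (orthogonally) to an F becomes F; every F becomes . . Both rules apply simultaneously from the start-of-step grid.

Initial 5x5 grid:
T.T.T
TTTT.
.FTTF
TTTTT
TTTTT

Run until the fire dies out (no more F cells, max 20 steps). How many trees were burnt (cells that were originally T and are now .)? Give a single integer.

Step 1: +5 fires, +2 burnt (F count now 5)
Step 2: +8 fires, +5 burnt (F count now 8)
Step 3: +5 fires, +8 burnt (F count now 5)
Step 4: +0 fires, +5 burnt (F count now 0)
Fire out after step 4
Initially T: 19, now '.': 24
Total burnt (originally-T cells now '.'): 18

Answer: 18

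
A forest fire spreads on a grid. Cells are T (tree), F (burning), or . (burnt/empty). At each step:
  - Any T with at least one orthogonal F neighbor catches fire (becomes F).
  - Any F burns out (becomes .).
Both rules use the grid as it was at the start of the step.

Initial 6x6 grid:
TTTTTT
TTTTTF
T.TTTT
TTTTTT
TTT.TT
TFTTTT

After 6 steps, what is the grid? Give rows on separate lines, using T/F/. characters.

Step 1: 6 trees catch fire, 2 burn out
  TTTTTF
  TTTTF.
  T.TTTF
  TTTTTT
  TFT.TT
  F.FTTT
Step 2: 8 trees catch fire, 6 burn out
  TTTTF.
  TTTF..
  T.TTF.
  TFTTTF
  F.F.TT
  ...FTT
Step 3: 8 trees catch fire, 8 burn out
  TTTF..
  TTF...
  T.TF..
  F.FTF.
  ....TF
  ....FT
Step 4: 7 trees catch fire, 8 burn out
  TTF...
  TF....
  F.F...
  ...F..
  ....F.
  .....F
Step 5: 2 trees catch fire, 7 burn out
  TF....
  F.....
  ......
  ......
  ......
  ......
Step 6: 1 trees catch fire, 2 burn out
  F.....
  ......
  ......
  ......
  ......
  ......

F.....
......
......
......
......
......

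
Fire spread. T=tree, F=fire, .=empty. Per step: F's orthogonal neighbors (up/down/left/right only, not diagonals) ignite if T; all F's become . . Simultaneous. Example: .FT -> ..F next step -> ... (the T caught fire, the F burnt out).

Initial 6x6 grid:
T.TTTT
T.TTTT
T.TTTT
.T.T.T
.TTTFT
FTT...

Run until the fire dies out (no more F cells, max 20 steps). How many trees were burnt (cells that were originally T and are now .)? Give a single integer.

Answer: 21

Derivation:
Step 1: +3 fires, +2 burnt (F count now 3)
Step 2: +5 fires, +3 burnt (F count now 5)
Step 3: +3 fires, +5 burnt (F count now 3)
Step 4: +4 fires, +3 burnt (F count now 4)
Step 5: +4 fires, +4 burnt (F count now 4)
Step 6: +2 fires, +4 burnt (F count now 2)
Step 7: +0 fires, +2 burnt (F count now 0)
Fire out after step 7
Initially T: 24, now '.': 33
Total burnt (originally-T cells now '.'): 21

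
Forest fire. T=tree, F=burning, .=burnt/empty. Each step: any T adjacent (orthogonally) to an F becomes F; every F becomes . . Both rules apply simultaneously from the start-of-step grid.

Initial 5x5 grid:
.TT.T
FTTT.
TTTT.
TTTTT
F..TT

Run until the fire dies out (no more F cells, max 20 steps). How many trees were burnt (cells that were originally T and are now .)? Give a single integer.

Answer: 16

Derivation:
Step 1: +3 fires, +2 burnt (F count now 3)
Step 2: +4 fires, +3 burnt (F count now 4)
Step 3: +4 fires, +4 burnt (F count now 4)
Step 4: +2 fires, +4 burnt (F count now 2)
Step 5: +2 fires, +2 burnt (F count now 2)
Step 6: +1 fires, +2 burnt (F count now 1)
Step 7: +0 fires, +1 burnt (F count now 0)
Fire out after step 7
Initially T: 17, now '.': 24
Total burnt (originally-T cells now '.'): 16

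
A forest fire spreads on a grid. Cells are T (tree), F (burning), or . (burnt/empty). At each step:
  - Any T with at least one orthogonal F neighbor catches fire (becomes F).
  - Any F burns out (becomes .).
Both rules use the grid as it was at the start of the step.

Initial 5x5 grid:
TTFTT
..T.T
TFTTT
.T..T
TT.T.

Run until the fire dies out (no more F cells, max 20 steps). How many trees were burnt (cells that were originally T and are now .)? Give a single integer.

Answer: 14

Derivation:
Step 1: +6 fires, +2 burnt (F count now 6)
Step 2: +4 fires, +6 burnt (F count now 4)
Step 3: +3 fires, +4 burnt (F count now 3)
Step 4: +1 fires, +3 burnt (F count now 1)
Step 5: +0 fires, +1 burnt (F count now 0)
Fire out after step 5
Initially T: 15, now '.': 24
Total burnt (originally-T cells now '.'): 14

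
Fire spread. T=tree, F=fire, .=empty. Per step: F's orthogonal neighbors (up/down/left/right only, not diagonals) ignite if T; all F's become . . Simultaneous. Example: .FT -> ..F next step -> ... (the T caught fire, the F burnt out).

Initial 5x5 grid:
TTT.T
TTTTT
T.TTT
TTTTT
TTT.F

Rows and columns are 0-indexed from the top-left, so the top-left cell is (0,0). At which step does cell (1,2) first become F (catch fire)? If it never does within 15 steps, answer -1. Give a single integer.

Step 1: cell (1,2)='T' (+1 fires, +1 burnt)
Step 2: cell (1,2)='T' (+2 fires, +1 burnt)
Step 3: cell (1,2)='T' (+3 fires, +2 burnt)
Step 4: cell (1,2)='T' (+5 fires, +3 burnt)
Step 5: cell (1,2)='F' (+3 fires, +5 burnt)
  -> target ignites at step 5
Step 6: cell (1,2)='.' (+4 fires, +3 burnt)
Step 7: cell (1,2)='.' (+2 fires, +4 burnt)
Step 8: cell (1,2)='.' (+1 fires, +2 burnt)
Step 9: cell (1,2)='.' (+0 fires, +1 burnt)
  fire out at step 9

5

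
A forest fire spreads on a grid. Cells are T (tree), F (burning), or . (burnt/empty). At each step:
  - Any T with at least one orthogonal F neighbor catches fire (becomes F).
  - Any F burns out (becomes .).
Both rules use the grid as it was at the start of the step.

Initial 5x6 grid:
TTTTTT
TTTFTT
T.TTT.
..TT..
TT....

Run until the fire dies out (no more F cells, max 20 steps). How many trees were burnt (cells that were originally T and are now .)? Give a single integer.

Step 1: +4 fires, +1 burnt (F count now 4)
Step 2: +7 fires, +4 burnt (F count now 7)
Step 3: +4 fires, +7 burnt (F count now 4)
Step 4: +2 fires, +4 burnt (F count now 2)
Step 5: +0 fires, +2 burnt (F count now 0)
Fire out after step 5
Initially T: 19, now '.': 28
Total burnt (originally-T cells now '.'): 17

Answer: 17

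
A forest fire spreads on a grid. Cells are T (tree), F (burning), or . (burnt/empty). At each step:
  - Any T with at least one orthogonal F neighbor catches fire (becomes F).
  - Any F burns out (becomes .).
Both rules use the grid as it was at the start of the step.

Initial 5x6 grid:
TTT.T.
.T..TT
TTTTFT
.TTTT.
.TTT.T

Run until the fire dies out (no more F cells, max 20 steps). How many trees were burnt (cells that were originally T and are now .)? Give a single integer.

Step 1: +4 fires, +1 burnt (F count now 4)
Step 2: +4 fires, +4 burnt (F count now 4)
Step 3: +3 fires, +4 burnt (F count now 3)
Step 4: +4 fires, +3 burnt (F count now 4)
Step 5: +2 fires, +4 burnt (F count now 2)
Step 6: +2 fires, +2 burnt (F count now 2)
Step 7: +0 fires, +2 burnt (F count now 0)
Fire out after step 7
Initially T: 20, now '.': 29
Total burnt (originally-T cells now '.'): 19

Answer: 19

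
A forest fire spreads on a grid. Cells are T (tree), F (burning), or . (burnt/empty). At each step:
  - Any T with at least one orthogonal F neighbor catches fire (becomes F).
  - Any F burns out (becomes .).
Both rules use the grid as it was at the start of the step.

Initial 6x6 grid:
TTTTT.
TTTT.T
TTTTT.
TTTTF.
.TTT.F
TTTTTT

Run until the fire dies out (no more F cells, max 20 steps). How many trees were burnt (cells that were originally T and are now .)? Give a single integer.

Answer: 27

Derivation:
Step 1: +3 fires, +2 burnt (F count now 3)
Step 2: +4 fires, +3 burnt (F count now 4)
Step 3: +5 fires, +4 burnt (F count now 5)
Step 4: +6 fires, +5 burnt (F count now 6)
Step 5: +5 fires, +6 burnt (F count now 5)
Step 6: +3 fires, +5 burnt (F count now 3)
Step 7: +1 fires, +3 burnt (F count now 1)
Step 8: +0 fires, +1 burnt (F count now 0)
Fire out after step 8
Initially T: 28, now '.': 35
Total burnt (originally-T cells now '.'): 27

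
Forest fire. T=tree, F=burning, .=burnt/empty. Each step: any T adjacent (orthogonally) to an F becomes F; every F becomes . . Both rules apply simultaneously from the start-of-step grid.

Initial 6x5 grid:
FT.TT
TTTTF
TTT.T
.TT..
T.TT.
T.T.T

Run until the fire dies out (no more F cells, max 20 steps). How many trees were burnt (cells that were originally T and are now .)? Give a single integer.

Step 1: +5 fires, +2 burnt (F count now 5)
Step 2: +4 fires, +5 burnt (F count now 4)
Step 3: +2 fires, +4 burnt (F count now 2)
Step 4: +2 fires, +2 burnt (F count now 2)
Step 5: +1 fires, +2 burnt (F count now 1)
Step 6: +2 fires, +1 burnt (F count now 2)
Step 7: +0 fires, +2 burnt (F count now 0)
Fire out after step 7
Initially T: 19, now '.': 27
Total burnt (originally-T cells now '.'): 16

Answer: 16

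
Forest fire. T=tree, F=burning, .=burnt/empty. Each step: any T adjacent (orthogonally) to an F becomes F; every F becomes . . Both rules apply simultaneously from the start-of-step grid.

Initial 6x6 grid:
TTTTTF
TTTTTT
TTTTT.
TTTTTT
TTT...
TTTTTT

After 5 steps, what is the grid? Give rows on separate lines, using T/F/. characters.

Step 1: 2 trees catch fire, 1 burn out
  TTTTF.
  TTTTTF
  TTTTT.
  TTTTTT
  TTT...
  TTTTTT
Step 2: 2 trees catch fire, 2 burn out
  TTTF..
  TTTTF.
  TTTTT.
  TTTTTT
  TTT...
  TTTTTT
Step 3: 3 trees catch fire, 2 burn out
  TTF...
  TTTF..
  TTTTF.
  TTTTTT
  TTT...
  TTTTTT
Step 4: 4 trees catch fire, 3 burn out
  TF....
  TTF...
  TTTF..
  TTTTFT
  TTT...
  TTTTTT
Step 5: 5 trees catch fire, 4 burn out
  F.....
  TF....
  TTF...
  TTTF.F
  TTT...
  TTTTTT

F.....
TF....
TTF...
TTTF.F
TTT...
TTTTTT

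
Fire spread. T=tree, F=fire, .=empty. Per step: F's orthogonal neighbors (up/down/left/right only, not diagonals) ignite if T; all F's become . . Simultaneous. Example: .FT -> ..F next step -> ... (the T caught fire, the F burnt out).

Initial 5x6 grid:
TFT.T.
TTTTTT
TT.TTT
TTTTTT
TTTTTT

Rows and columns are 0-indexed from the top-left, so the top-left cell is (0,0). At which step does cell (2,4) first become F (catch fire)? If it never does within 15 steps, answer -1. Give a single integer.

Step 1: cell (2,4)='T' (+3 fires, +1 burnt)
Step 2: cell (2,4)='T' (+3 fires, +3 burnt)
Step 3: cell (2,4)='T' (+3 fires, +3 burnt)
Step 4: cell (2,4)='T' (+5 fires, +3 burnt)
Step 5: cell (2,4)='F' (+6 fires, +5 burnt)
  -> target ignites at step 5
Step 6: cell (2,4)='.' (+3 fires, +6 burnt)
Step 7: cell (2,4)='.' (+2 fires, +3 burnt)
Step 8: cell (2,4)='.' (+1 fires, +2 burnt)
Step 9: cell (2,4)='.' (+0 fires, +1 burnt)
  fire out at step 9

5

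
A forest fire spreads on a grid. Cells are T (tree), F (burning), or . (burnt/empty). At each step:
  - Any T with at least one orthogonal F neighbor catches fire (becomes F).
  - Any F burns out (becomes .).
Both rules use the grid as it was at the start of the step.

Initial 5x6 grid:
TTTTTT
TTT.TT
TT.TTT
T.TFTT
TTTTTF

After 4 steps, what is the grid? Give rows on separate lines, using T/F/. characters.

Step 1: 6 trees catch fire, 2 burn out
  TTTTTT
  TTT.TT
  TT.FTT
  T.F.FF
  TTTFF.
Step 2: 3 trees catch fire, 6 burn out
  TTTTTT
  TTT.TT
  TT..FF
  T.....
  TTF...
Step 3: 3 trees catch fire, 3 burn out
  TTTTTT
  TTT.FF
  TT....
  T.....
  TF....
Step 4: 3 trees catch fire, 3 burn out
  TTTTFF
  TTT...
  TT....
  T.....
  F.....

TTTTFF
TTT...
TT....
T.....
F.....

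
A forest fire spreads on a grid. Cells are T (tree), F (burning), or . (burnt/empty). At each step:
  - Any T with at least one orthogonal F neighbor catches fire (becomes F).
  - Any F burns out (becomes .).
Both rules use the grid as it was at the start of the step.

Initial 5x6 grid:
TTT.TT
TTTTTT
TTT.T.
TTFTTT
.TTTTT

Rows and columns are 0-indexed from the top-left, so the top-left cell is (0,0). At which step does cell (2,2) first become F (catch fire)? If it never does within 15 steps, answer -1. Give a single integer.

Step 1: cell (2,2)='F' (+4 fires, +1 burnt)
  -> target ignites at step 1
Step 2: cell (2,2)='.' (+6 fires, +4 burnt)
Step 3: cell (2,2)='.' (+7 fires, +6 burnt)
Step 4: cell (2,2)='.' (+4 fires, +7 burnt)
Step 5: cell (2,2)='.' (+3 fires, +4 burnt)
Step 6: cell (2,2)='.' (+1 fires, +3 burnt)
Step 7: cell (2,2)='.' (+0 fires, +1 burnt)
  fire out at step 7

1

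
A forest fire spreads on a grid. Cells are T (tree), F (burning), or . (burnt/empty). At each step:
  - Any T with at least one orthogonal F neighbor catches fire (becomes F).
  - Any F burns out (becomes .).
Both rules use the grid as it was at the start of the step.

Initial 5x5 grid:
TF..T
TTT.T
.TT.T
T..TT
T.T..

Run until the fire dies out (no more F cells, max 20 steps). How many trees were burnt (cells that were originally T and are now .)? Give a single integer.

Step 1: +2 fires, +1 burnt (F count now 2)
Step 2: +3 fires, +2 burnt (F count now 3)
Step 3: +1 fires, +3 burnt (F count now 1)
Step 4: +0 fires, +1 burnt (F count now 0)
Fire out after step 4
Initially T: 14, now '.': 17
Total burnt (originally-T cells now '.'): 6

Answer: 6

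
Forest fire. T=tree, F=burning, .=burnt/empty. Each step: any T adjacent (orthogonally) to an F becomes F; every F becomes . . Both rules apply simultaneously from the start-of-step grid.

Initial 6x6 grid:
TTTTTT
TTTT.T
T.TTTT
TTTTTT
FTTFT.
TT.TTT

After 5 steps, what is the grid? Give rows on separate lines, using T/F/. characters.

Step 1: 7 trees catch fire, 2 burn out
  TTTTTT
  TTTT.T
  T.TTTT
  FTTFTT
  .FF.F.
  FT.FTT
Step 2: 7 trees catch fire, 7 burn out
  TTTTTT
  TTTT.T
  F.TFTT
  .FF.FT
  ......
  .F..FT
Step 3: 6 trees catch fire, 7 burn out
  TTTTTT
  FTTF.T
  ..F.FT
  .....F
  ......
  .....F
Step 4: 5 trees catch fire, 6 burn out
  FTTFTT
  .FF..T
  .....F
  ......
  ......
  ......
Step 5: 4 trees catch fire, 5 burn out
  .FF.FT
  .....F
  ......
  ......
  ......
  ......

.FF.FT
.....F
......
......
......
......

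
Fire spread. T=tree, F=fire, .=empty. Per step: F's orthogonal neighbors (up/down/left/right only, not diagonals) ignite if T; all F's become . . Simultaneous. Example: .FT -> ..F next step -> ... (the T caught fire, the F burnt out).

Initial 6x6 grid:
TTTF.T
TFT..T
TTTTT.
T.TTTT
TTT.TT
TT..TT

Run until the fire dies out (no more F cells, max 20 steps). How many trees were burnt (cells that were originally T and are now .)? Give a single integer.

Step 1: +5 fires, +2 burnt (F count now 5)
Step 2: +3 fires, +5 burnt (F count now 3)
Step 3: +3 fires, +3 burnt (F count now 3)
Step 4: +4 fires, +3 burnt (F count now 4)
Step 5: +3 fires, +4 burnt (F count now 3)
Step 6: +3 fires, +3 burnt (F count now 3)
Step 7: +2 fires, +3 burnt (F count now 2)
Step 8: +1 fires, +2 burnt (F count now 1)
Step 9: +0 fires, +1 burnt (F count now 0)
Fire out after step 9
Initially T: 26, now '.': 34
Total burnt (originally-T cells now '.'): 24

Answer: 24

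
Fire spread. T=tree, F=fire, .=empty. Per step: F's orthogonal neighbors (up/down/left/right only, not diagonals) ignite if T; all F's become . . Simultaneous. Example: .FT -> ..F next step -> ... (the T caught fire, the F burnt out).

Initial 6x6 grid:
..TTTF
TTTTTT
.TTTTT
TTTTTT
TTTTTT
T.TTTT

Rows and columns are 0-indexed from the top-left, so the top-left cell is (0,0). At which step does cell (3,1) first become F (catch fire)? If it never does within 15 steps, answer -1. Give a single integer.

Step 1: cell (3,1)='T' (+2 fires, +1 burnt)
Step 2: cell (3,1)='T' (+3 fires, +2 burnt)
Step 3: cell (3,1)='T' (+4 fires, +3 burnt)
Step 4: cell (3,1)='T' (+4 fires, +4 burnt)
Step 5: cell (3,1)='T' (+5 fires, +4 burnt)
Step 6: cell (3,1)='T' (+5 fires, +5 burnt)
Step 7: cell (3,1)='F' (+3 fires, +5 burnt)
  -> target ignites at step 7
Step 8: cell (3,1)='.' (+3 fires, +3 burnt)
Step 9: cell (3,1)='.' (+1 fires, +3 burnt)
Step 10: cell (3,1)='.' (+1 fires, +1 burnt)
Step 11: cell (3,1)='.' (+0 fires, +1 burnt)
  fire out at step 11

7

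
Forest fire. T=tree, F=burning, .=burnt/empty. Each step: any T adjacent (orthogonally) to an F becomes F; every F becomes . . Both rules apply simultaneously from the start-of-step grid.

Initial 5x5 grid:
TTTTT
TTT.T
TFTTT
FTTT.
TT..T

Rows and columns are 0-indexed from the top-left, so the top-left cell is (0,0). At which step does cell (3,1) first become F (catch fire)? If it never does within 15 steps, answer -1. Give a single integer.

Step 1: cell (3,1)='F' (+5 fires, +2 burnt)
  -> target ignites at step 1
Step 2: cell (3,1)='.' (+6 fires, +5 burnt)
Step 3: cell (3,1)='.' (+4 fires, +6 burnt)
Step 4: cell (3,1)='.' (+2 fires, +4 burnt)
Step 5: cell (3,1)='.' (+1 fires, +2 burnt)
Step 6: cell (3,1)='.' (+0 fires, +1 burnt)
  fire out at step 6

1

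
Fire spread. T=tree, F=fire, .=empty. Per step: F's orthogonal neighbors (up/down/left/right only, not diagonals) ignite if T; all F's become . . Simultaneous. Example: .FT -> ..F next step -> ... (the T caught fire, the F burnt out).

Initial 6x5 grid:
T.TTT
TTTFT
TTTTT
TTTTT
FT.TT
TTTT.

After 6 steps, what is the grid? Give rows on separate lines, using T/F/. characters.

Step 1: 7 trees catch fire, 2 burn out
  T.TFT
  TTF.F
  TTTFT
  FTTTT
  .F.TT
  FTTT.
Step 2: 9 trees catch fire, 7 burn out
  T.F.F
  TF...
  FTF.F
  .FTFT
  ...TT
  .FTT.
Step 3: 6 trees catch fire, 9 burn out
  T....
  F....
  .F...
  ..F.F
  ...FT
  ..FT.
Step 4: 3 trees catch fire, 6 burn out
  F....
  .....
  .....
  .....
  ....F
  ...F.
Step 5: 0 trees catch fire, 3 burn out
  .....
  .....
  .....
  .....
  .....
  .....
Step 6: 0 trees catch fire, 0 burn out
  .....
  .....
  .....
  .....
  .....
  .....

.....
.....
.....
.....
.....
.....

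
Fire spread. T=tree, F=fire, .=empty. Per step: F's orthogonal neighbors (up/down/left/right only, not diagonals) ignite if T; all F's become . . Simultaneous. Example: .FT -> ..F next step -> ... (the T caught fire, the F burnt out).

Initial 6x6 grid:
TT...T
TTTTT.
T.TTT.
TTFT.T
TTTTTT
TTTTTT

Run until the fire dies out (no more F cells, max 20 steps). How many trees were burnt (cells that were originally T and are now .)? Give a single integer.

Step 1: +4 fires, +1 burnt (F count now 4)
Step 2: +6 fires, +4 burnt (F count now 6)
Step 3: +8 fires, +6 burnt (F count now 8)
Step 4: +6 fires, +8 burnt (F count now 6)
Step 5: +3 fires, +6 burnt (F count now 3)
Step 6: +0 fires, +3 burnt (F count now 0)
Fire out after step 6
Initially T: 28, now '.': 35
Total burnt (originally-T cells now '.'): 27

Answer: 27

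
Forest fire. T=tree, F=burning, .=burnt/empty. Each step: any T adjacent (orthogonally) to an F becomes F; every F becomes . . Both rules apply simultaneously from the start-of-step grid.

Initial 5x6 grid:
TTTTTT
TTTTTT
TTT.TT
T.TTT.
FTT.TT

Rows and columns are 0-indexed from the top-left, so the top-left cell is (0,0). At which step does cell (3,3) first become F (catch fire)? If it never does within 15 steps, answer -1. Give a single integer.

Step 1: cell (3,3)='T' (+2 fires, +1 burnt)
Step 2: cell (3,3)='T' (+2 fires, +2 burnt)
Step 3: cell (3,3)='T' (+3 fires, +2 burnt)
Step 4: cell (3,3)='F' (+4 fires, +3 burnt)
  -> target ignites at step 4
Step 5: cell (3,3)='.' (+3 fires, +4 burnt)
Step 6: cell (3,3)='.' (+4 fires, +3 burnt)
Step 7: cell (3,3)='.' (+4 fires, +4 burnt)
Step 8: cell (3,3)='.' (+2 fires, +4 burnt)
Step 9: cell (3,3)='.' (+1 fires, +2 burnt)
Step 10: cell (3,3)='.' (+0 fires, +1 burnt)
  fire out at step 10

4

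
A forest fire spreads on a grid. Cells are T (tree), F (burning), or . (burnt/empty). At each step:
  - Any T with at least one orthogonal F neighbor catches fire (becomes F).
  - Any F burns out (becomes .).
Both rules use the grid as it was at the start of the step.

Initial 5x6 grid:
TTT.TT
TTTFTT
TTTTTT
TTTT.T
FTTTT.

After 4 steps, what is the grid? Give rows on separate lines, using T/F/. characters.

Step 1: 5 trees catch fire, 2 burn out
  TTT.TT
  TTF.FT
  TTTFTT
  FTTT.T
  .FTTT.
Step 2: 10 trees catch fire, 5 burn out
  TTF.FT
  TF...F
  FTF.FT
  .FTF.T
  ..FTT.
Step 3: 7 trees catch fire, 10 burn out
  TF...F
  F.....
  .F...F
  ..F..T
  ...FT.
Step 4: 3 trees catch fire, 7 burn out
  F.....
  ......
  ......
  .....F
  ....F.

F.....
......
......
.....F
....F.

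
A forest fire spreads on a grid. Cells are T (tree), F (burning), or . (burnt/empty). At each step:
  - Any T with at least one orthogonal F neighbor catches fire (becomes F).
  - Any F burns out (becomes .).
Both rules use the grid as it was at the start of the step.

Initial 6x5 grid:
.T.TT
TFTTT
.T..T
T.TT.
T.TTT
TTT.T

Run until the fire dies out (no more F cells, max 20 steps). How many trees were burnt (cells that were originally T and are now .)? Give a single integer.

Step 1: +4 fires, +1 burnt (F count now 4)
Step 2: +1 fires, +4 burnt (F count now 1)
Step 3: +2 fires, +1 burnt (F count now 2)
Step 4: +2 fires, +2 burnt (F count now 2)
Step 5: +0 fires, +2 burnt (F count now 0)
Fire out after step 5
Initially T: 20, now '.': 19
Total burnt (originally-T cells now '.'): 9

Answer: 9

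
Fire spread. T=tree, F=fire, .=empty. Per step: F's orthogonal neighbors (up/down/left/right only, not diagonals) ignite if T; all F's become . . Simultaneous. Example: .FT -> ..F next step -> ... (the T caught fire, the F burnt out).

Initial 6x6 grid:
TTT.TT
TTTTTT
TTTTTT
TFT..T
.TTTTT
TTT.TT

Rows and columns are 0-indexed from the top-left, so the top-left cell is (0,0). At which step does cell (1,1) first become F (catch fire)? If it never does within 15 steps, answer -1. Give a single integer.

Step 1: cell (1,1)='T' (+4 fires, +1 burnt)
Step 2: cell (1,1)='F' (+5 fires, +4 burnt)
  -> target ignites at step 2
Step 3: cell (1,1)='.' (+7 fires, +5 burnt)
Step 4: cell (1,1)='.' (+5 fires, +7 burnt)
Step 5: cell (1,1)='.' (+4 fires, +5 burnt)
Step 6: cell (1,1)='.' (+4 fires, +4 burnt)
Step 7: cell (1,1)='.' (+1 fires, +4 burnt)
Step 8: cell (1,1)='.' (+0 fires, +1 burnt)
  fire out at step 8

2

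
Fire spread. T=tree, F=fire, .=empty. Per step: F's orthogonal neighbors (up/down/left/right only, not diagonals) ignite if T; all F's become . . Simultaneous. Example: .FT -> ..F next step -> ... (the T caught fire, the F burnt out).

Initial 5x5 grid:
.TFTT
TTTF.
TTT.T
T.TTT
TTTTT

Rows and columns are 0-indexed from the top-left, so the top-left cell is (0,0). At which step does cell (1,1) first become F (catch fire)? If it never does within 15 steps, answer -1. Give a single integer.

Step 1: cell (1,1)='T' (+3 fires, +2 burnt)
Step 2: cell (1,1)='F' (+3 fires, +3 burnt)
  -> target ignites at step 2
Step 3: cell (1,1)='.' (+3 fires, +3 burnt)
Step 4: cell (1,1)='.' (+3 fires, +3 burnt)
Step 5: cell (1,1)='.' (+4 fires, +3 burnt)
Step 6: cell (1,1)='.' (+3 fires, +4 burnt)
Step 7: cell (1,1)='.' (+0 fires, +3 burnt)
  fire out at step 7

2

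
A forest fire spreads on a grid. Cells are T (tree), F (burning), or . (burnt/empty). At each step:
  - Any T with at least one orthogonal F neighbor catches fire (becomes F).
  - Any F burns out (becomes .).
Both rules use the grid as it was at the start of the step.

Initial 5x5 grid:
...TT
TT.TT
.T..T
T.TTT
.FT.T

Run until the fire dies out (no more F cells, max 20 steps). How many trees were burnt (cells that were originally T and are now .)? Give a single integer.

Answer: 10

Derivation:
Step 1: +1 fires, +1 burnt (F count now 1)
Step 2: +1 fires, +1 burnt (F count now 1)
Step 3: +1 fires, +1 burnt (F count now 1)
Step 4: +1 fires, +1 burnt (F count now 1)
Step 5: +2 fires, +1 burnt (F count now 2)
Step 6: +1 fires, +2 burnt (F count now 1)
Step 7: +2 fires, +1 burnt (F count now 2)
Step 8: +1 fires, +2 burnt (F count now 1)
Step 9: +0 fires, +1 burnt (F count now 0)
Fire out after step 9
Initially T: 14, now '.': 21
Total burnt (originally-T cells now '.'): 10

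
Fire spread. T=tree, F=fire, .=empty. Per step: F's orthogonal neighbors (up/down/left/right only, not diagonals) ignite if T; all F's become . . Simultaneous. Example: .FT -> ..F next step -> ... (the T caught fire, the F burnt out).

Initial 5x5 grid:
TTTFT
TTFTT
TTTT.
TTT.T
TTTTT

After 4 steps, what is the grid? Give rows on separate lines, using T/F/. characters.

Step 1: 5 trees catch fire, 2 burn out
  TTF.F
  TF.FT
  TTFT.
  TTT.T
  TTTTT
Step 2: 6 trees catch fire, 5 burn out
  TF...
  F...F
  TF.F.
  TTF.T
  TTTTT
Step 3: 4 trees catch fire, 6 burn out
  F....
  .....
  F....
  TF..T
  TTFTT
Step 4: 3 trees catch fire, 4 burn out
  .....
  .....
  .....
  F...T
  TF.FT

.....
.....
.....
F...T
TF.FT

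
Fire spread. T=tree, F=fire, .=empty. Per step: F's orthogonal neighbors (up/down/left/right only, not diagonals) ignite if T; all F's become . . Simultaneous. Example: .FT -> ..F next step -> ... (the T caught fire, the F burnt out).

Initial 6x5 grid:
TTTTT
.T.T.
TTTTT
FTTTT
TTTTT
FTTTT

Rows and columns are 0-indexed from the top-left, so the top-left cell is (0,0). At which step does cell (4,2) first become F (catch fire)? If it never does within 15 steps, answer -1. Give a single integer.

Step 1: cell (4,2)='T' (+4 fires, +2 burnt)
Step 2: cell (4,2)='T' (+4 fires, +4 burnt)
Step 3: cell (4,2)='F' (+5 fires, +4 burnt)
  -> target ignites at step 3
Step 4: cell (4,2)='.' (+5 fires, +5 burnt)
Step 5: cell (4,2)='.' (+5 fires, +5 burnt)
Step 6: cell (4,2)='.' (+1 fires, +5 burnt)
Step 7: cell (4,2)='.' (+1 fires, +1 burnt)
Step 8: cell (4,2)='.' (+0 fires, +1 burnt)
  fire out at step 8

3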